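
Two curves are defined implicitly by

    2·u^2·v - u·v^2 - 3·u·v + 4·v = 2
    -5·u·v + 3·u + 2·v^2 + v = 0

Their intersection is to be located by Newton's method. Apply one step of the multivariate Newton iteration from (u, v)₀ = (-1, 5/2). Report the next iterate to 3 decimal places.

(-0.656, 1.173)

At (-1, 5/2): F = (26.750, 24.500).
Jacobian J = [[4·u·v - v^2 - 3·v, 2·u^2 - 2·u·v - 3·u + 4], [-5·v + 3, -5·u + 4·v + 1]].
At the point, J = [[-23.750, 14.000], [-9.500, 16.000]] (det J = -247.000).
Solving J·Δ = −F gives Δ = (0.344, -1.327).
Then the next iterate is (u, v)₁ = (-0.656, 1.173).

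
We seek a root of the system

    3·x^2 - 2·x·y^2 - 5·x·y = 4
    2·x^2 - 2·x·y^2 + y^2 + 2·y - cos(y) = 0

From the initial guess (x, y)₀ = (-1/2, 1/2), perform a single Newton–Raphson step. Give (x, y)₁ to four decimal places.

At (-1/2, 1/2): F = (-1.7500, 1.122417).
Jacobian J = [[6·x - 2·y^2 - 5·y, -4·x·y - 5·x], [4·x - 2·y^2, -4·x·y + 2·y + sin(y) + 2]].
At the point, J = [[-6.0000, 3.5000], [-2.5000, 4.479426]] (det J = -18.126553).
Solving J·Δ = −F gives Δ = (-0.6492, -0.6129).
Then the next iterate is (x, y)₁ = (-1.1492, -0.1129).

(-1.1492, -0.1129)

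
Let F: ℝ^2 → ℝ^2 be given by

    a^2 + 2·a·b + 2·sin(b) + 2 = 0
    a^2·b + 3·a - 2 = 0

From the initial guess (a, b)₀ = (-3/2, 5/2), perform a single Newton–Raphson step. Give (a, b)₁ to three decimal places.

(-2.033, 1.822)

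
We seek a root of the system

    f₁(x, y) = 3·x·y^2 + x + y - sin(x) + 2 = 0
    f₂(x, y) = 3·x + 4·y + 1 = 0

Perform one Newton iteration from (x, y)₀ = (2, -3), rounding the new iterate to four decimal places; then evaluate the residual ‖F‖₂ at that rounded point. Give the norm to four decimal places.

15.2795

At (2, -3): F = (54.090703, -5.0000).
Jacobian J = [[3·y^2 - cos(x) + 1, 6·x·y + 1], [3, 4]].
At the point, J = [[28.416147, -35.0000], [3.0000, 4.0000]] (det J = 218.664587).
Solving J·Δ = −F gives Δ = (-0.1892, 1.3919).
Then the next iterate is (x, y)₁ = (1.8108, -1.6081).
Re-evaluating at (1.8108, -1.6081): F = (15.279471, 0.0000), so ‖F‖₂ = 15.2795.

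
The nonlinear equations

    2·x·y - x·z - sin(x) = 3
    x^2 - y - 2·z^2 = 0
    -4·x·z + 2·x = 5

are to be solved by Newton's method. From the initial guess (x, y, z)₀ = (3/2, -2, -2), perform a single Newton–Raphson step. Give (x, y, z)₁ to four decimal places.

(1.0667, 0.5056, -1.0555)

At (3/2, -2, -2): F = (-6.997495, -3.7500, 10.0000).
Jacobian J = [[2·y - z - cos(x), 2·x, -x], [2·x, -1, -4·z], [-4·z + 2, 0, -4·x]].
At the point, J = [[-2.070737, 3.0000, -1.5000], [3.0000, -1.0000, 8.0000], [10.0000, 0.0000, -6.0000]] (det J = 266.575577).
Solving J·Δ = −F gives Δ = (-0.4333, 2.5056, 0.9445).
Then the next iterate is (x, y, z)₁ = (1.0667, 0.5056, -1.0555).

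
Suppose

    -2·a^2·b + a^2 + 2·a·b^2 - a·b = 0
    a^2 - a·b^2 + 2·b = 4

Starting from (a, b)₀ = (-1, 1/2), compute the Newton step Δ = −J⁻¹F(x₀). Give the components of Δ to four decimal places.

At (-1, 1/2): F = (0.0000, -1.7500).
Jacobian J = [[-4·a·b + 2·a + 2·b^2 - b, -2·a^2 + 4·a·b - a], [2·a - b^2, -2·a·b + 2]].
At the point, J = [[0.0000, -3.0000], [-2.2500, 3.0000]] (det J = -6.7500).
Solving J·Δ = −F gives Δ = (-0.7778, 0.0000).

(-0.7778, 0.0000)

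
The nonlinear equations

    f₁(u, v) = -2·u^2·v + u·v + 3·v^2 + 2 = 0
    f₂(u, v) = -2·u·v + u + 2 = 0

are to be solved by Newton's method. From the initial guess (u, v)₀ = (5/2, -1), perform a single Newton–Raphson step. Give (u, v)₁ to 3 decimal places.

At (5/2, -1): F = (15.000, 9.500).
Jacobian J = [[-4·u·v + v, -2·u^2 + u + 6·v], [-2·v + 1, -2·u]].
At the point, J = [[9.000, -16.000], [3.000, -5.000]] (det J = 3.000).
Solving J·Δ = −F gives Δ = (-25.667, -13.500).
Then the next iterate is (u, v)₁ = (-23.167, -14.500).

(-23.167, -14.500)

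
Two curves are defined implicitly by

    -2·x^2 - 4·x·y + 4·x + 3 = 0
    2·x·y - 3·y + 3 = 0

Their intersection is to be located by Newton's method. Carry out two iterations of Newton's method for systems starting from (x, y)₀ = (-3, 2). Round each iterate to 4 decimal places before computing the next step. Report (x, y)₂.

At (-3, 2): F = (-3.0000, -15.0000).
Jacobian J = [[-4·x - 4·y + 4, -4·x], [2·y, 2·x - 3]].
At the point, J = [[8.0000, 12.0000], [4.0000, -9.0000]] (det J = -120.0000).
Solving J·Δ = −F gives Δ = (1.7250, -0.9000).
Then the next iterate is (x, y)₁ = (-1.2750, 1.1000).
Round to (-1.2750, 1.1000) and repeat: F = (0.258750, -3.1050), J = [[4.7000, 5.1000], [2.2000, -5.5500]].
Δ = (0.3860, -0.4065), so (x, y)₂ = (-0.8890, 0.6935).

(-0.8890, 0.6935)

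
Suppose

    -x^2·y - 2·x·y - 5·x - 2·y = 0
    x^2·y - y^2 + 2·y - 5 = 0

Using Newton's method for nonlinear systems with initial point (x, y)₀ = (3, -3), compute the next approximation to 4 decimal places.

(14.0000, 11.4118)

At (3, -3): F = (36.0000, -47.0000).
Jacobian J = [[-2·x·y - 2·y - 5, -x^2 - 2·x - 2], [2·x·y, x^2 - 2·y + 2]].
At the point, J = [[19.0000, -17.0000], [-18.0000, 17.0000]] (det J = 17.0000).
Solving J·Δ = −F gives Δ = (11.0000, 14.4118).
Then the next iterate is (x, y)₁ = (14.0000, 11.4118).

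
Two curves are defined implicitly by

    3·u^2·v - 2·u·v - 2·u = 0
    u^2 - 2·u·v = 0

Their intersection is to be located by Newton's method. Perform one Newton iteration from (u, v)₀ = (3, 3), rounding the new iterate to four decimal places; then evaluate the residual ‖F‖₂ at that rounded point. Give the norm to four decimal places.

At (3, 3): F = (57.0000, -9.0000).
Jacobian J = [[6·u·v - 2·v - 2, 3·u^2 - 2·u], [2·u - 2·v, -2·u]].
At the point, J = [[46.0000, 21.0000], [0.0000, -6.0000]] (det J = -276.0000).
Solving J·Δ = −F gives Δ = (-0.5543, -1.5000).
Then the next iterate is (u, v)₁ = (2.4457, 1.5000).
Re-evaluating at (2.4457, 1.5000): F = (14.688018, -1.355652), so ‖F‖₂ = 14.7504.

14.7504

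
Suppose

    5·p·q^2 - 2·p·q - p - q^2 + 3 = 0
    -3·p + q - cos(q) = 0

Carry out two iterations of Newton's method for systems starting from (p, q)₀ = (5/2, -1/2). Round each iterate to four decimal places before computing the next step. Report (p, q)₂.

At (5/2, -1/2): F = (5.8750, -8.877583).
Jacobian J = [[5·q^2 - 2·q - 1, 10·p·q - 2·p - 2·q], [-3, sin(q) + 1]].
At the point, J = [[1.2500, -16.5000], [-3.0000, 0.520574]] (det J = -48.849282).
Solving J·Δ = −F gives Δ = (-2.9360, 0.1336).
Then the next iterate is (p, q)₁ = (-0.4360, -0.3664).
Round to (-0.4360, -0.3664) and repeat: F = (2.689588, 0.007977), J = [[0.404045, 3.202304], [-3.0000, 0.641743]].
Δ = (-0.1724, -0.8181), so (p, q)₂ = (-0.6084, -1.1845).

(-0.6084, -1.1845)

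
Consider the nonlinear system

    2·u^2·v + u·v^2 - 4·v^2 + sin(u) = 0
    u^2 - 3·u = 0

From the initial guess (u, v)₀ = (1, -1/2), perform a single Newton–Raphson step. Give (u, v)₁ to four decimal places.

(-1.0000, -0.8022)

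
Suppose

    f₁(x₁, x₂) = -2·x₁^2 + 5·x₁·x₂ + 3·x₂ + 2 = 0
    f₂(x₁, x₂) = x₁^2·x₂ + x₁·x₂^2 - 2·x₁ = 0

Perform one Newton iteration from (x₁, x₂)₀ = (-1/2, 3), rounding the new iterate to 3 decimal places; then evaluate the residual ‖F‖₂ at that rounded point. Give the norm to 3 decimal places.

At (-1/2, 3): F = (3.000, -2.750).
Jacobian J = [[-4·x₁ + 5·x₂, 5·x₁ + 3], [2·x₁·x₂ + x₂^2 - 2, x₁^2 + 2·x₁·x₂]].
At the point, J = [[17.000, 0.500], [4.000, -2.750]] (det J = -48.750).
Solving J·Δ = −F gives Δ = (-0.141, -1.205).
Then the next iterate is (x₁, x₂)₁ = (-0.641, 1.795).
Re-evaluating at (-0.641, 1.795): F = (0.81026, -0.04579), so ‖F‖₂ = 0.812.

0.812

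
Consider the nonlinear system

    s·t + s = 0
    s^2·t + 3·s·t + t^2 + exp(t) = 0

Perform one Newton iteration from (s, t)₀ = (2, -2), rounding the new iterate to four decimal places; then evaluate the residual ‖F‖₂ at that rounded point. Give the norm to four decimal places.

4.2969

At (2, -2): F = (-2.0000, -15.864665).
Jacobian J = [[t + 1, s], [2·s·t + 3·t, s^2 + 3·s + 2·t + exp(t)]].
At the point, J = [[-1.0000, 2.0000], [-14.0000, 6.135335]] (det J = 21.864665).
Solving J·Δ = −F gives Δ = (-0.8900, 0.5550).
Then the next iterate is (s, t)₁ = (1.1100, -1.4450).
Re-evaluating at (1.1100, -1.4450): F = (-0.493950, -4.268463), so ‖F‖₂ = 4.2969.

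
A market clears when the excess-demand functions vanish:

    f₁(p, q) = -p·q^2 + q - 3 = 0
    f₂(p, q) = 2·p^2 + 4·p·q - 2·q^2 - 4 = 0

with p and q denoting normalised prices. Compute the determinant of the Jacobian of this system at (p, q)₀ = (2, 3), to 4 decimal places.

J = [[-q^2, -2·p·q + 1], [4·p + 4·q, 4·p - 4·q]].
At the point, J = [[-9.0000, -11.0000], [20.0000, -4.0000]].
det J = 256.0000.

256.0000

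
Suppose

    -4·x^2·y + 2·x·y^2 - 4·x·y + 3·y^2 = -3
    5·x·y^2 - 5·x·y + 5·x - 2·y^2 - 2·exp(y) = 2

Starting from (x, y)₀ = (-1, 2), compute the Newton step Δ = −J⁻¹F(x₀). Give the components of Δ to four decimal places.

At (-1, 2): F = (7.0000, -39.778112).
Jacobian J = [[-8·x·y + 2·y^2 - 4·y, -4·x^2 + 4·x·y - 4·x + 6·y], [5·y^2 - 5·y + 5, 10·x·y - 5·x - 4·y - 2·exp(y)]].
At the point, J = [[16.0000, 4.0000], [15.0000, -37.778112]] (det J = -664.449795).
Solving J·Δ = −F gives Δ = (-0.1585, -1.1159).

(-0.1585, -1.1159)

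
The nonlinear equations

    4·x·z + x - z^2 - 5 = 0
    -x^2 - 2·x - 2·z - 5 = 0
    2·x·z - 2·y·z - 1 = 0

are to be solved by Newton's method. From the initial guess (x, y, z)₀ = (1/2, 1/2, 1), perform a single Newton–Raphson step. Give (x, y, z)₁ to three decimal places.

At (1/2, 1/2, 1): F = (-3.500, -8.250, -1.000).
Jacobian J = [[4·z + 1, 0, 4·x - 2·z], [-2·x - 2, 0, -2], [2·z, -2·z, 2·x - 2·y]].
At the point, J = [[5.000, 0.000, 0.000], [-3.000, 0.000, -2.000], [2.000, -2.000, 0.000]] (det J = -20.000).
Solving J·Δ = −F gives Δ = (0.700, 0.200, -5.175).
Then the next iterate is (x, y, z)₁ = (1.200, 0.700, -4.175).

(1.200, 0.700, -4.175)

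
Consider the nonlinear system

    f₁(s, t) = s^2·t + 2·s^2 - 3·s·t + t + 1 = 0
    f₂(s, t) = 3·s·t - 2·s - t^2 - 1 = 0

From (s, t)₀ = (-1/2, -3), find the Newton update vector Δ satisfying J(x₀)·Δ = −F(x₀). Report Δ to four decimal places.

At (-1/2, -3): F = (-6.7500, -4.5000).
Jacobian J = [[2·s·t + 4·s - 3·t, s^2 - 3·s + 1], [3·t - 2, 3·s - 2·t]].
At the point, J = [[10.0000, 2.7500], [-11.0000, 4.5000]] (det J = 75.2500).
Solving J·Δ = −F gives Δ = (0.2392, 1.5847).

(0.2392, 1.5847)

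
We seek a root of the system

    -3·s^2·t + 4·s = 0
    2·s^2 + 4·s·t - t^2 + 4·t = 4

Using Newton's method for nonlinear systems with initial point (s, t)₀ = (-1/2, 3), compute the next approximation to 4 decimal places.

At (-1/2, 3): F = (-4.2500, -6.5000).
Jacobian J = [[-6·s·t + 4, -3·s^2], [4·s + 4·t, 4·s - 2·t + 4]].
At the point, J = [[13.0000, -0.7500], [10.0000, -4.0000]] (det J = -44.5000).
Solving J·Δ = −F gives Δ = (0.2725, -0.9438).
Then the next iterate is (s, t)₁ = (-0.2275, 2.0562).

(-0.2275, 2.0562)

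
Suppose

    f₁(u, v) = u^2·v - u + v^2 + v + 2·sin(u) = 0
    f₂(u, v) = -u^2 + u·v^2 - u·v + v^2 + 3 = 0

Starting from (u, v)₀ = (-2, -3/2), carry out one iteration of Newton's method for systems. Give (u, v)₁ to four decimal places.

(0.4057, -3.9789)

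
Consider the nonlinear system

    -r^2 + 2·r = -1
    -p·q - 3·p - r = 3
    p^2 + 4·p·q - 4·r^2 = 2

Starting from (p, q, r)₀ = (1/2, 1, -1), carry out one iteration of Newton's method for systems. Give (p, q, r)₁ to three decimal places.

At (1/2, 1, -1): F = (-2.000, -4.000, -3.750).
Jacobian J = [[0, 0, -2·r + 2], [-q - 3, -p, -1], [2·p + 4·q, 4·p, -8·r]].
At the point, J = [[0.000, 0.000, 4.000], [-4.000, -0.500, -1.000], [5.000, 2.000, 8.000]] (det J = -22.000).
Solving J·Δ = −F gives Δ = (-1.614, 3.909, 0.500).
Then the next iterate is (p, q, r)₁ = (-1.114, 4.909, -0.500).

(-1.114, 4.909, -0.500)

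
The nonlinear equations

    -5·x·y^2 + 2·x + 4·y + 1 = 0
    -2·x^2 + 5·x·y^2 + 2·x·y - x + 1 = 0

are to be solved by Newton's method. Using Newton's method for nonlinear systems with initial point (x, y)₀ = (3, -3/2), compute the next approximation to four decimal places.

(1.2401, -1.1639)

At (3, -3/2): F = (-32.7500, 4.7500).
Jacobian J = [[-5·y^2 + 2, -10·x·y + 4], [-4·x + 5·y^2 + 2·y - 1, 10·x·y + 2·x]].
At the point, J = [[-9.2500, 49.0000], [-4.7500, -39.0000]] (det J = 593.5000).
Solving J·Δ = −F gives Δ = (-1.7599, 0.3361).
Then the next iterate is (x, y)₁ = (1.2401, -1.1639).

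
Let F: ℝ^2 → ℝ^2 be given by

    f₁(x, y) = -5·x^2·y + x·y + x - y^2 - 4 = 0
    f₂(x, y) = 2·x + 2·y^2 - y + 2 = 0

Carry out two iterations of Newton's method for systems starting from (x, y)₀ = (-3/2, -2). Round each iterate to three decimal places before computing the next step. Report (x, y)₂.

(-1.322, -0.511)

At (-3/2, -2): F = (16.000, 9.000).
Jacobian J = [[-10·x·y + y + 1, -5·x^2 + x - 2·y], [2, 4·y - 1]].
At the point, J = [[-31.000, -8.750], [2.000, -9.000]] (det J = 296.500).
Solving J·Δ = −F gives Δ = (0.220, 1.049).
Then the next iterate is (x, y)₁ = (-1.280, -0.951).
Round to (-1.280, -0.951) and repeat: F = (2.82347, 2.19980), J = [[-12.12380, -7.570], [2.000, -4.804]].
Δ = (-0.042, 0.440), so (x, y)₂ = (-1.322, -0.511).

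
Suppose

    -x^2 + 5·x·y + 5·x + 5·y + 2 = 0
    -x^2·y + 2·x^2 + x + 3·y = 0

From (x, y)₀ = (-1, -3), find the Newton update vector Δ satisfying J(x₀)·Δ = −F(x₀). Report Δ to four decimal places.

At (-1, -3): F = (-4.0000, -5.0000).
Jacobian J = [[-2·x + 5·y + 5, 5·x + 5], [-2·x·y + 4·x + 1, -x^2 + 3]].
At the point, J = [[-8.0000, 0.0000], [-9.0000, 2.0000]] (det J = -16.0000).
Solving J·Δ = −F gives Δ = (-0.5000, 0.2500).

(-0.5000, 0.2500)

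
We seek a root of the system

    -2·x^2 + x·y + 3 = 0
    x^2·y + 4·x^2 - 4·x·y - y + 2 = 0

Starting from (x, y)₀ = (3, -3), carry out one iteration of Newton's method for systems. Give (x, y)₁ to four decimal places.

At (3, -3): F = (-24.0000, 50.0000).
Jacobian J = [[-4·x + y, x], [2·x·y + 8·x - 4·y, x^2 - 4·x - 1]].
At the point, J = [[-15.0000, 3.0000], [18.0000, -4.0000]] (det J = 6.0000).
Solving J·Δ = −F gives Δ = (9.0000, 53.0000).
Then the next iterate is (x, y)₁ = (12.0000, 50.0000).

(12.0000, 50.0000)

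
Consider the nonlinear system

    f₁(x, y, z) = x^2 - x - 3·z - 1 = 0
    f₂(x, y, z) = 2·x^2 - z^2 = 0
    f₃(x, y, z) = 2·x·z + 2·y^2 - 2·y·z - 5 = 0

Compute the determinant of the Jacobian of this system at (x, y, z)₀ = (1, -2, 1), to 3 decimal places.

100.000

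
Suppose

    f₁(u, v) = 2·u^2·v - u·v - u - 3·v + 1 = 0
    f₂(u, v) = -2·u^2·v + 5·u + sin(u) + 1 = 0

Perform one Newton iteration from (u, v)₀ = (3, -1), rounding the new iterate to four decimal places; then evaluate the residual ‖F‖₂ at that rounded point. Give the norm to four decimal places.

1665.4722

At (3, -1): F = (-14.0000, 34.141120).
Jacobian J = [[4·u·v - v - 1, 2·u^2 - u - 3], [-4·u·v + cos(u) + 5, -2·u^2]].
At the point, J = [[-12.0000, 12.0000], [16.010008, -18.0000]] (det J = 23.879910).
Solving J·Δ = −F gives Δ = (6.6036, 7.7703).
Then the next iterate is (u, v)₁ = (9.6036, 6.7703).
Re-evaluating at (9.6036, 6.7703): F = (1154.904045, -1199.997668), so ‖F‖₂ = 1665.4722.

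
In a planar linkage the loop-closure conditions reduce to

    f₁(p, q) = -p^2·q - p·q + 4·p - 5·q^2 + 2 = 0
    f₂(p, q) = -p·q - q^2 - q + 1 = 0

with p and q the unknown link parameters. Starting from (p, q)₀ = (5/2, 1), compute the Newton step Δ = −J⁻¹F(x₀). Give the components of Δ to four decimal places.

(-7.2258, 0.6774)

At (5/2, 1): F = (-1.7500, -3.5000).
Jacobian J = [[-2·p·q - q + 4, -p^2 - p - 10·q], [-q, -p - 2·q - 1]].
At the point, J = [[-2.0000, -18.7500], [-1.0000, -5.5000]] (det J = -7.7500).
Solving J·Δ = −F gives Δ = (-7.2258, 0.6774).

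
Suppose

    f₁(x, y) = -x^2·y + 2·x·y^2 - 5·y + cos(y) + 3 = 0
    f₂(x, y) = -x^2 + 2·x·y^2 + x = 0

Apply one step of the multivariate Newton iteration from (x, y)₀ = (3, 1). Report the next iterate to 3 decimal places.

At (3, 1): F = (-4.45970, 0.000).
Jacobian J = [[-2·x·y + 2·y^2, -x^2 + 4·x·y - sin(y) - 5], [-2·x + 2·y^2 + 1, 4·x·y]].
At the point, J = [[-4.000, -2.84147], [-3.000, 12.000]] (det J = -56.52441).
Solving J·Δ = −F gives Δ = (-0.947, -0.237).
Then the next iterate is (x, y)₁ = (2.053, 0.763).

(2.053, 0.763)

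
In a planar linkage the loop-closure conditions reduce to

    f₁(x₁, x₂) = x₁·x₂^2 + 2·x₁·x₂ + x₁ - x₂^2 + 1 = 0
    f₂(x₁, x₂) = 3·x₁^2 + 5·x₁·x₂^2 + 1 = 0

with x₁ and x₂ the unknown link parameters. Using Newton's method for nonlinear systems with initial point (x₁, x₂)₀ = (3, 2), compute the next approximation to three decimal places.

At (3, 2): F = (24.000, 88.000).
Jacobian J = [[x₂^2 + 2·x₂ + 1, 2·x₁·x₂ + 2·x₁ - 2·x₂], [6·x₁ + 5·x₂^2, 10·x₁·x₂]].
At the point, J = [[9.000, 14.000], [38.000, 60.000]] (det J = 8.000).
Solving J·Δ = −F gives Δ = (-26.000, 15.000).
Then the next iterate is (x₁, x₂)₁ = (-23.000, 17.000).

(-23.000, 17.000)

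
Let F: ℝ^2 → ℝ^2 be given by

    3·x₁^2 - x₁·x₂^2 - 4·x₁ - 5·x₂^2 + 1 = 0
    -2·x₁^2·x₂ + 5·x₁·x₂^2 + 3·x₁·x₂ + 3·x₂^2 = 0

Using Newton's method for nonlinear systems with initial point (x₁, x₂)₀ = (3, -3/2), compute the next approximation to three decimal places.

At (3, -3/2): F = (-2.000, 54.000).
Jacobian J = [[6·x₁ - x₂^2 - 4, -2·x₁·x₂ - 10·x₂], [-4·x₁·x₂ + 5·x₂^2 + 3·x₂, -2·x₁^2 + 10·x₁·x₂ + 3·x₁ + 6·x₂]].
At the point, J = [[11.750, 24.000], [24.750, -63.000]] (det J = -1334.250).
Solving J·Δ = −F gives Δ = (-0.877, 0.513).
Then the next iterate is (x₁, x₂)₁ = (2.123, -0.987).

(2.123, -0.987)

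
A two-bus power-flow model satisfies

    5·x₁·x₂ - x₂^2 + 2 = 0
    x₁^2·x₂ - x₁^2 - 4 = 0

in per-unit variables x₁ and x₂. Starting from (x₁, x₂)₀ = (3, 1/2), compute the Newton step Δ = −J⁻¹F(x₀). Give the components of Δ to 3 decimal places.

(-3.136, -0.101)

At (3, 1/2): F = (9.250, -8.500).
Jacobian J = [[5·x₂, 5·x₁ - 2·x₂], [2·x₁·x₂ - 2·x₁, x₁^2]].
At the point, J = [[2.500, 14.000], [-3.000, 9.000]] (det J = 64.500).
Solving J·Δ = −F gives Δ = (-3.136, -0.101).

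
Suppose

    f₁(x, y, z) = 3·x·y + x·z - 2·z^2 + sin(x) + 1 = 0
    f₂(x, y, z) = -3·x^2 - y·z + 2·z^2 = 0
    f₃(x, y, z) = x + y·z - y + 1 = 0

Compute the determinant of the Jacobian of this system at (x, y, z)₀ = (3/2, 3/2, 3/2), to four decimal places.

J = [[3·y + z + cos(x), 3·x, x - 4·z], [-6·x, -z, -y + 4·z], [1, z - 1, y]].
At the point, J = [[6.070737, 4.5000, -4.5000], [-9.0000, -1.5000, 4.5000], [1.0000, 0.5000, 1.5000]].
det J = 67.1817.

67.1817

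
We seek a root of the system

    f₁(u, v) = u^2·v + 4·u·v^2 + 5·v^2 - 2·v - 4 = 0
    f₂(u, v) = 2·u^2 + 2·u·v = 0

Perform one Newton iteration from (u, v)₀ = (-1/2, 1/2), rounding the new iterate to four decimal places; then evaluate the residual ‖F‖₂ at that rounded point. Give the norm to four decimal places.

484.0000

At (-1/2, 1/2): F = (-4.1250, 0.0000).
Jacobian J = [[2·u·v + 4·v^2, u^2 + 8·u·v + 10·v - 2], [4·u + 2·v, 2·u]].
At the point, J = [[0.5000, 1.2500], [-1.0000, -1.0000]] (det J = 0.7500).
Solving J·Δ = −F gives Δ = (-5.5000, 5.5000).
Then the next iterate is (u, v)₁ = (-6.0000, 6.0000).
Re-evaluating at (-6.0000, 6.0000): F = (-484.0000, 0.0000), so ‖F‖₂ = 484.0000.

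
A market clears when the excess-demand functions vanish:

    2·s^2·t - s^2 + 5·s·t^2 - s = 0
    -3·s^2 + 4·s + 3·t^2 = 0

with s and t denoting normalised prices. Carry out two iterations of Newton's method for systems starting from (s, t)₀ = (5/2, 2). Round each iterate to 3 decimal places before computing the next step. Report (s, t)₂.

At (5/2, 2): F = (66.250, 3.250).
Jacobian J = [[4·s·t - 2·s + 5·t^2 - 1, 2·s^2 + 10·s·t], [-6·s + 4, 6·t]].
At the point, J = [[34.000, 62.500], [-11.000, 12.000]] (det J = 1095.500).
Solving J·Δ = −F gives Δ = (-0.540, -0.766).
Then the next iterate is (s, t)₁ = (1.960, 1.234).
Round to (1.960, 1.234) and repeat: F = (18.60248, 0.88347), J = [[12.36834, 31.86960], [-7.760, 7.404]].
Δ = (-0.323, -0.458), so (s, t)₂ = (1.637, 0.776).

(1.637, 0.776)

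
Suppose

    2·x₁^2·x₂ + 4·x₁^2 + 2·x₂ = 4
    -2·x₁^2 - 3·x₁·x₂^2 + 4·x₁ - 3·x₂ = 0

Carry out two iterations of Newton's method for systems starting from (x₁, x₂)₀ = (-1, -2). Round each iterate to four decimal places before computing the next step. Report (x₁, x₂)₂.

(-2.2815, 0.3938)

At (-1, -2): F = (-8.0000, 12.0000).
Jacobian J = [[4·x₁·x₂ + 8·x₁, 2·x₁^2 + 2], [-4·x₁ - 3·x₂^2 + 4, -6·x₁·x₂ - 3]].
At the point, J = [[0.0000, 4.0000], [-4.0000, -15.0000]] (det J = 16.0000).
Solving J·Δ = −F gives Δ = (-4.5000, 2.0000).
Then the next iterate is (x₁, x₂)₁ = (-5.5000, 0.0000).
Round to (-5.5000, 0.0000) and repeat: F = (117.0000, -82.5000), J = [[-44.0000, 62.5000], [26.0000, -3.0000]].
Δ = (3.2185, 0.3938), so (x₁, x₂)₂ = (-2.2815, 0.3938).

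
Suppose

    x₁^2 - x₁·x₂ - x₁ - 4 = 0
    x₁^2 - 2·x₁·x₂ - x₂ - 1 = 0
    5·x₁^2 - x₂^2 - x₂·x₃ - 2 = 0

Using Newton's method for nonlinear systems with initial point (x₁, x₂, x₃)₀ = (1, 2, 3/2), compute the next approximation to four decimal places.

At (1, 2, 3/2): F = (-6.0000, -6.0000, -4.0000).
Jacobian J = [[2·x₁ - x₂ - 1, -x₁, 0], [2·x₁ - 2·x₂, -2·x₁ - 1, 0], [10·x₁, -2·x₂ - x₃, -x₂]].
At the point, J = [[-1.0000, -1.0000, 0.0000], [-2.0000, -3.0000, 0.0000], [10.0000, -5.5000, -2.0000]] (det J = -2.0000).
Solving J·Δ = −F gives Δ = (-12.0000, 6.0000, -78.5000).
Then the next iterate is (x₁, x₂, x₃)₁ = (-11.0000, 8.0000, -77.0000).

(-11.0000, 8.0000, -77.0000)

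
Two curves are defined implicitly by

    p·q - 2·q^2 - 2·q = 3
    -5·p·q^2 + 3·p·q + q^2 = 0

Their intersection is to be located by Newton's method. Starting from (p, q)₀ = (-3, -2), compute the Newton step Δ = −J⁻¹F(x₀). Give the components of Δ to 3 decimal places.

At (-3, -2): F = (-1.000, 82.000).
Jacobian J = [[q, p - 4·q - 2], [-5·q^2 + 3·q, -10·p·q + 3·p + 2·q]].
At the point, J = [[-2.000, 3.000], [-26.000, -73.000]] (det J = 224.000).
Solving J·Δ = −F gives Δ = (0.772, 0.848).

(0.772, 0.848)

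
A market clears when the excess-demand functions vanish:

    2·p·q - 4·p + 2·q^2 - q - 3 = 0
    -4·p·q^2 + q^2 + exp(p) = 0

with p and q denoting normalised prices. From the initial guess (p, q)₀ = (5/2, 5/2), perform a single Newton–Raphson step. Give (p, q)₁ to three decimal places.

At (5/2, 5/2): F = (9.500, -44.06751).
Jacobian J = [[2·q - 4, 2·p + 4·q - 1], [-4·q^2 + exp(p), -8·p·q + 2·q]].
At the point, J = [[1.000, 14.000], [-12.81751, -45.000]] (det J = 134.44508).
Solving J·Δ = −F gives Δ = (-1.409, -0.578).
Then the next iterate is (p, q)₁ = (1.091, 1.922).

(1.091, 1.922)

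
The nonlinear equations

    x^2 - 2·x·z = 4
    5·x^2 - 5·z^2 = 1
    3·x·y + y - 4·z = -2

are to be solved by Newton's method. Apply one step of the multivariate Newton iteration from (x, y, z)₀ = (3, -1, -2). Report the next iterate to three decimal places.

(1.726, -1.098, -1.289)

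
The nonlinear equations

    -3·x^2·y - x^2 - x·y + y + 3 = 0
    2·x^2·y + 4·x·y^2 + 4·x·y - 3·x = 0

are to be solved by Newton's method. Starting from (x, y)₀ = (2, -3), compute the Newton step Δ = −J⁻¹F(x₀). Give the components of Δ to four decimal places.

At (2, -3): F = (38.0000, 18.0000).
Jacobian J = [[-6·x·y - 2·x - y, -3·x^2 - x + 1], [4·x·y + 4·y^2 + 4·y - 3, 2·x^2 + 8·x·y + 4·x]].
At the point, J = [[35.0000, -13.0000], [-3.0000, -32.0000]] (det J = -1159.0000).
Solving J·Δ = −F gives Δ = (-0.8473, 0.6419).

(-0.8473, 0.6419)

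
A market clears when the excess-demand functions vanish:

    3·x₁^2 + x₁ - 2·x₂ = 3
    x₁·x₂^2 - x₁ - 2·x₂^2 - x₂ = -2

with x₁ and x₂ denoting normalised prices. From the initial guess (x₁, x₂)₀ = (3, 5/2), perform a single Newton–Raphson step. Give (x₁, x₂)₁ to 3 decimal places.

(1.919, 3.231)

At (3, 5/2): F = (22.000, 2.750).
Jacobian J = [[6·x₁ + 1, -2], [x₂^2 - 1, 2·x₁·x₂ - 4·x₂ - 1]].
At the point, J = [[19.000, -2.000], [5.250, 4.000]] (det J = 86.500).
Solving J·Δ = −F gives Δ = (-1.081, 0.731).
Then the next iterate is (x₁, x₂)₁ = (1.919, 3.231).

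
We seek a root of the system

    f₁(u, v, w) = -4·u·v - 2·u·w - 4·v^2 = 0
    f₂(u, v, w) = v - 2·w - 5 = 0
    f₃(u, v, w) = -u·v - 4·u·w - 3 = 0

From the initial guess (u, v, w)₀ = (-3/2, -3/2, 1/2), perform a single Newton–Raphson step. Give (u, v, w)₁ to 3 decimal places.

(-12.593, 2.767, -1.116)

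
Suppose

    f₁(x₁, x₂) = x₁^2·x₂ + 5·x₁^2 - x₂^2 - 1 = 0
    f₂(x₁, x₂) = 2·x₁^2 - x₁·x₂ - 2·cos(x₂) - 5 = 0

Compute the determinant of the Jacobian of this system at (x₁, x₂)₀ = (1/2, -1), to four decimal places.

-15.4818

J = [[2·x₁·x₂ + 10·x₁, x₁^2 - 2·x₂], [4·x₁ - x₂, -x₁ + 2·sin(x₂)]].
At the point, J = [[4.0000, 2.2500], [3.0000, -2.182942]].
det J = -15.4818.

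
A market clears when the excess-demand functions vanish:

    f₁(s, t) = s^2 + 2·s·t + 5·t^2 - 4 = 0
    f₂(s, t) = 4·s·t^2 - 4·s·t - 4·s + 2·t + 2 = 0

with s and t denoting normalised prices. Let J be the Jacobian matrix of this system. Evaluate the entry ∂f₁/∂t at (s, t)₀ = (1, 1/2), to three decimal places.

7.000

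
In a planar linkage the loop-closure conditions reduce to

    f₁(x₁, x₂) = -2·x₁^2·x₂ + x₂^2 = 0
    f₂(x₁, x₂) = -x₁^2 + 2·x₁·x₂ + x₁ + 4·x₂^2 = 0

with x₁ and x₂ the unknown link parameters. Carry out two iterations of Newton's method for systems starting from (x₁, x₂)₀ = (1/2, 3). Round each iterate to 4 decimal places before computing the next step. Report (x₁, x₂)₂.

(0.2227, 0.7066)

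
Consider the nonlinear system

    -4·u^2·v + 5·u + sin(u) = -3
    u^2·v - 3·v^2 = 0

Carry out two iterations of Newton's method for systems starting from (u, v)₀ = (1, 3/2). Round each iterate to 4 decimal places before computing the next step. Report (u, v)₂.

At (1, 3/2): F = (2.841471, -5.2500).
Jacobian J = [[-8·u·v + cos(u) + 5, -4·u^2], [2·u·v, u^2 - 6·v]].
At the point, J = [[-6.459698, -4.0000], [3.0000, -8.0000]] (det J = 63.677582).
Solving J·Δ = −F gives Δ = (0.6868, -0.3987).
Then the next iterate is (u, v)₁ = (1.6868, 1.1013).
Round to (1.6868, 1.1013) and repeat: F = (-0.106811, -0.505063), J = [[-9.977126, -11.381177], [3.715346, -3.762506]].
Δ = (0.0670, -0.0681), so (u, v)₂ = (1.7538, 1.0332).

(1.7538, 1.0332)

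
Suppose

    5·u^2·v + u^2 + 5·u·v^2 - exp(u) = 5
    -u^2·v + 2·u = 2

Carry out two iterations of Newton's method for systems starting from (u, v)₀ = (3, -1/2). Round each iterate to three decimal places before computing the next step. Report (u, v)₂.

At (3, -1/2): F = (-34.83554, 8.500).
Jacobian J = [[10·u·v + 2·u + 5·v^2 - exp(u), 5·u^2 + 10·u·v], [-2·u·v + 2, -u^2]].
At the point, J = [[-27.83554, 30.000], [5.000, -9.000]] (det J = 100.51983).
Solving J·Δ = −F gives Δ = (-0.582, 0.621).
Then the next iterate is (u, v)₁ = (2.418, 0.121).
Round to (2.418, 0.121) and repeat: F = (-6.66239, 2.12855), J = [[-3.38841, 32.15940], [1.41484, -5.84672]].
Δ = (-1.148, 0.086), so (u, v)₂ = (1.270, 0.207).

(1.270, 0.207)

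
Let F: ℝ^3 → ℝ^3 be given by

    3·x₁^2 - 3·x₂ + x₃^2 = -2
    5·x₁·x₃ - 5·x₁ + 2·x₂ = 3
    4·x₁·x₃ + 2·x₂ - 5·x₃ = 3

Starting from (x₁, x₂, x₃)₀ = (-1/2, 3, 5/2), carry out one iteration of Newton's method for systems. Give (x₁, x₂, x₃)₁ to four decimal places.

(0.0528, -2.1335, -0.2484)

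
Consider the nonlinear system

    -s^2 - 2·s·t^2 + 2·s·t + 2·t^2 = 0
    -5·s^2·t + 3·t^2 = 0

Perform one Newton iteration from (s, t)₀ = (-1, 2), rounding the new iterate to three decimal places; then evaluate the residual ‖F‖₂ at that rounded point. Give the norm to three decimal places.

At (-1, 2): F = (11.000, 2.000).
Jacobian J = [[-2·s - 2·t^2 + 2·t, -4·s·t + 2·s + 4·t], [-10·s·t, -5·s^2 + 6·t]].
At the point, J = [[-2.000, 14.000], [20.000, 7.000]] (det J = -294.000).
Solving J·Δ = −F gives Δ = (0.167, -0.762).
Then the next iterate is (s, t)₁ = (-0.833, 1.238).
Re-evaluating at (-0.833, 1.238): F = (2.86228, 0.30276), so ‖F‖₂ = 2.878.

2.878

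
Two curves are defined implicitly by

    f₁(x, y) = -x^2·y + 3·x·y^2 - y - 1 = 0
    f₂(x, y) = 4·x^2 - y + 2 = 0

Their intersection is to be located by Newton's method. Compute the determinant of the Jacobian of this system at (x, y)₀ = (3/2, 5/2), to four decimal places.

-242.2500

J = [[-2·x·y + 3·y^2, -x^2 + 6·x·y - 1], [8·x, -1]].
At the point, J = [[11.2500, 19.2500], [12.0000, -1.0000]].
det J = -242.2500.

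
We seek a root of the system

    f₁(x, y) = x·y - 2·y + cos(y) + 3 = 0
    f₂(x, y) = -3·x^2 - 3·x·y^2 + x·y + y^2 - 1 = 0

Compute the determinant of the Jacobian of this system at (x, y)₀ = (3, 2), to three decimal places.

-55.460

J = [[y, x - sin(y) - 2], [-6·x - 3·y^2 + y, -6·x·y + x + 2·y]].
At the point, J = [[2.000, 0.09070], [-28.000, -29.000]].
det J = -55.460.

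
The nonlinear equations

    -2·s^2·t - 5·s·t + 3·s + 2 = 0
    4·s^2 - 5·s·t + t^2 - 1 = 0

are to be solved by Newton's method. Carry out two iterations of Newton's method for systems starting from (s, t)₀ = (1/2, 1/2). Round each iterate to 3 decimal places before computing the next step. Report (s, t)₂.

(1.175, 0.794)

At (1/2, 1/2): F = (2.000, -1.000).
Jacobian J = [[-4·s·t - 5·t + 3, -2·s^2 - 5·s], [8·s - 5·t, -5·s + 2·t]].
At the point, J = [[-0.500, -3.000], [1.500, -1.500]] (det J = 5.250).
Solving J·Δ = −F gives Δ = (1.143, 0.476).
Then the next iterate is (s, t)₁ = (1.643, 0.976).
Round to (1.643, 0.976) and repeat: F = (-6.35816, 2.73253), J = [[-8.29427, -13.61390], [8.264, -6.263]].
Δ = (-0.468, -0.182), so (s, t)₂ = (1.175, 0.794).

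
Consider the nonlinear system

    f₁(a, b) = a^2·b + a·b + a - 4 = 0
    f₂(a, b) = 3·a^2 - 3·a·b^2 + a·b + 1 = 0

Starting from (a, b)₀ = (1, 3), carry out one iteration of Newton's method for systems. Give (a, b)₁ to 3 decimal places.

At (1, 3): F = (3.000, -20.000).
Jacobian J = [[2·a·b + b + 1, a^2 + a], [6·a - 3·b^2 + b, -6·a·b + a]].
At the point, J = [[10.000, 2.000], [-18.000, -17.000]] (det J = -134.000).
Solving J·Δ = −F gives Δ = (-0.082, -1.090).
Then the next iterate is (a, b)₁ = (0.918, 1.910).

(0.918, 1.910)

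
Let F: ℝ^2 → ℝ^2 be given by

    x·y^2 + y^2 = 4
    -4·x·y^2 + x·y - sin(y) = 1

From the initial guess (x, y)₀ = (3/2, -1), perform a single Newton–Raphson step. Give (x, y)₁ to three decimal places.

At (3/2, -1): F = (-1.500, -7.65853).
Jacobian J = [[y^2, 2·x·y + 2·y], [-4·y^2 + y, -8·x·y + x - cos(y)]].
At the point, J = [[1.000, -5.000], [-5.000, 12.95970]] (det J = -12.04030).
Solving J·Δ = −F gives Δ = (-4.795, -1.259).
Then the next iterate is (x, y)₁ = (-3.295, -2.259).

(-3.295, -2.259)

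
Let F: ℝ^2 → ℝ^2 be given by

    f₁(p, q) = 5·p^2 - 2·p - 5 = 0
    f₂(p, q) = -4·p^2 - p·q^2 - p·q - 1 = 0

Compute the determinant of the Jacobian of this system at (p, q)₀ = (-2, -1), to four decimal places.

J = [[10·p - 2, 0], [-8·p - q^2 - q, -2·p·q - p]].
At the point, J = [[-22.0000, 0.0000], [16.0000, -2.0000]].
det J = 44.0000.

44.0000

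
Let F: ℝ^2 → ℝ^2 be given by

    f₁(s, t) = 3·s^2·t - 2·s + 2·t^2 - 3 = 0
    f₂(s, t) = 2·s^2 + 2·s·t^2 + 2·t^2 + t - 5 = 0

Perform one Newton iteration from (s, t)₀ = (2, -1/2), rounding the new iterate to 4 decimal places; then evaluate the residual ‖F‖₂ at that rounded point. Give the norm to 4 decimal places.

24.1529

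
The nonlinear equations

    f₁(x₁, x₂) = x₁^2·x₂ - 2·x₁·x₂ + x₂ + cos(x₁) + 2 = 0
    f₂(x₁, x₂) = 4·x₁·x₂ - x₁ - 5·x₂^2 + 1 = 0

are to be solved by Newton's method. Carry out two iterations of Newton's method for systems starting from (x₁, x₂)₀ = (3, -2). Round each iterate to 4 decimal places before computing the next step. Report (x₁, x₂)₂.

(3.3747, 0.1063)

At (3, -2): F = (-6.989992, -46.0000).
Jacobian J = [[2·x₁·x₂ - 2·x₂ - sin(x₁), x₁^2 - 2·x₁ + 1], [4·x₂ - 1, 4·x₁ - 10·x₂]].
At the point, J = [[-8.141120, 4.0000], [-9.0000, 32.0000]] (det J = -224.515840).
Solving J·Δ = −F gives Δ = (-0.1767, 1.3878).
Then the next iterate is (x₁, x₂)₁ = (2.8233, -0.6122).
Round to (2.8233, -0.6122) and repeat: F = (-0.984983, -10.610941), J = [[-2.545394, 3.324423], [-3.4488, 17.4152]].
Δ = (0.5514, 0.7185), so (x₁, x₂)₂ = (3.3747, 0.1063).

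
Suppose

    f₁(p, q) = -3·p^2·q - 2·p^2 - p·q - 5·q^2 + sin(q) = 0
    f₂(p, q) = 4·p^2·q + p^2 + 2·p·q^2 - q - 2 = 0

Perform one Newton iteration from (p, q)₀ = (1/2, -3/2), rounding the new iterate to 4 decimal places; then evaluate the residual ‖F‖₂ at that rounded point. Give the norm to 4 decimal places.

224.0605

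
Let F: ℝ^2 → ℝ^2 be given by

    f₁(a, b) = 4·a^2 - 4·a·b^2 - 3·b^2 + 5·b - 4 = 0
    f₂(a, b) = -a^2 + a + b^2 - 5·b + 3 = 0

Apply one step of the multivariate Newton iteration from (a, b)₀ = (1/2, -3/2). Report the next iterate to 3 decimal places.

(2.650, 0.125)

At (1/2, -3/2): F = (-21.750, 13.000).
Jacobian J = [[8·a - 4·b^2, -8·a·b - 6·b + 5], [-2·a + 1, 2·b - 5]].
At the point, J = [[-5.000, 20.000], [0.000, -8.000]] (det J = 40.000).
Solving J·Δ = −F gives Δ = (2.150, 1.625).
Then the next iterate is (a, b)₁ = (2.650, 0.125).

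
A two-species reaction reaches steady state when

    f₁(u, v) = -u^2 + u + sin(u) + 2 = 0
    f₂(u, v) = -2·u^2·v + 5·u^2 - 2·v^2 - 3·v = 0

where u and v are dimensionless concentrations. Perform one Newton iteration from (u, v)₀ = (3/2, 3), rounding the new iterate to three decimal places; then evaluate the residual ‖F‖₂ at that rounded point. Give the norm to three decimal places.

9.502

At (3/2, 3): F = (2.24749, -29.250).
Jacobian J = [[-2·u + cos(u) + 1, 0], [-4·u·v + 10·u, -2·u^2 - 4·v - 3]].
At the point, J = [[-1.92926, 0.000], [-3.000, -19.500]] (det J = 37.62062).
Solving J·Δ = −F gives Δ = (1.165, -1.679).
Then the next iterate is (u, v)₁ = (2.665, 1.321).
Re-evaluating at (2.665, 1.321): F = (-1.97847, 9.29396), so ‖F‖₂ = 9.502.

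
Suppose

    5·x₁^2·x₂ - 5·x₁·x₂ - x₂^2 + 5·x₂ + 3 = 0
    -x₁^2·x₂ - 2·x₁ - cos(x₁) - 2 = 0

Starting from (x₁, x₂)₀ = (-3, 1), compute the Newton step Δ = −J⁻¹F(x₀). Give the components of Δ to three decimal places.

(4.874, 1.644)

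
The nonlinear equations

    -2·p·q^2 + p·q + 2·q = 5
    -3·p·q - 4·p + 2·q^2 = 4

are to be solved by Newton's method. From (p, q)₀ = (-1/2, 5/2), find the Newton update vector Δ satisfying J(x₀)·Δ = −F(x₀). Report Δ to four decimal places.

(-0.8727, -2.1118)

At (-1/2, 5/2): F = (5.0000, 14.2500).
Jacobian J = [[-2·q^2 + q, -4·p·q + p + 2], [-3·q - 4, -3·p + 4·q]].
At the point, J = [[-10.0000, 6.5000], [-11.5000, 11.5000]] (det J = -40.2500).
Solving J·Δ = −F gives Δ = (-0.8727, -2.1118).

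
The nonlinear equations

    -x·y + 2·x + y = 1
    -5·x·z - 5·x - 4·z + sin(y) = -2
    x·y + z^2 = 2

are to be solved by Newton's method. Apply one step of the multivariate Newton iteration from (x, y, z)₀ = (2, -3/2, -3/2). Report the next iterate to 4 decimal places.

At (2, -3/2, -3/2): F = (4.5000, 12.002505, -2.7500).
Jacobian J = [[-y + 2, -x + 1, 0], [-5·z - 5, cos(y), -5·x - 4], [y, x, 2·z]].
At the point, J = [[3.5000, -1.0000, 0.0000], [2.5000, 0.070737, -14.0000], [-1.5000, 2.0000, -3.0000]] (det J = 68.757259).
Solving J·Δ = −F gives Δ = (-0.7350, 1.9275, 0.7358).
Then the next iterate is (x, y, z)₁ = (1.2650, 0.4275, -0.7642).

(1.2650, 0.4275, -0.7642)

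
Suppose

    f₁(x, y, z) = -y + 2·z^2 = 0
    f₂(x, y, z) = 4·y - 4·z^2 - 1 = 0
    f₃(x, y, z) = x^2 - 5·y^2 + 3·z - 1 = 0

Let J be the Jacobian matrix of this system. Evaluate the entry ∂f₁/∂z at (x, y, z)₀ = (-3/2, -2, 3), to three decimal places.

12.000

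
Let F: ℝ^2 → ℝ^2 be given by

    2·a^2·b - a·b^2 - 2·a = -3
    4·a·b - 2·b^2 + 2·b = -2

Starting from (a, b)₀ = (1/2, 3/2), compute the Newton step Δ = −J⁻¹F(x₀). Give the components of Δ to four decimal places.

At (1/2, 3/2): F = (1.6250, 3.5000).
Jacobian J = [[4·a·b - b^2 - 2, 2·a^2 - 2·a·b], [4·b, 4·a - 4·b + 2]].
At the point, J = [[-1.2500, -1.0000], [6.0000, -2.0000]] (det J = 8.5000).
Solving J·Δ = −F gives Δ = (-0.0294, 1.6618).

(-0.0294, 1.6618)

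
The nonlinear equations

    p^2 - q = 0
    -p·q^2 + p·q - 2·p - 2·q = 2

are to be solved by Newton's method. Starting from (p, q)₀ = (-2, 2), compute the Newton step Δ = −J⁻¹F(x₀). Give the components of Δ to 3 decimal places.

At (-2, 2): F = (2.000, 2.000).
Jacobian J = [[2·p, -1], [-q^2 + q - 2, -2·p·q + p - 2]].
At the point, J = [[-4.000, -1.000], [-4.000, 4.000]] (det J = -20.000).
Solving J·Δ = −F gives Δ = (0.500, 0.000).

(0.500, 0.000)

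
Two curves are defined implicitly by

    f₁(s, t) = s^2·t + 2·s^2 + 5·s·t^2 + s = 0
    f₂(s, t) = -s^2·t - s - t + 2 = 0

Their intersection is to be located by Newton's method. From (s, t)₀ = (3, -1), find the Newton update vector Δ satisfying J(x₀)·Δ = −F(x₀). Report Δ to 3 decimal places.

At (3, -1): F = (27.000, 9.000).
Jacobian J = [[2·s·t + 4·s + 5·t^2 + 1, s^2 + 10·s·t], [-2·s·t - 1, -s^2 - 1]].
At the point, J = [[12.000, -21.000], [5.000, -10.000]] (det J = -15.000).
Solving J·Δ = −F gives Δ = (-5.400, -1.800).

(-5.400, -1.800)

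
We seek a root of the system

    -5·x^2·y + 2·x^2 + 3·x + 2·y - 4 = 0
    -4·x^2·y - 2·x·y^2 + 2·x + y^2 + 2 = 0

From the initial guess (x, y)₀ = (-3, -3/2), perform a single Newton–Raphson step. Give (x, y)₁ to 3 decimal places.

At (-3, -3/2): F = (69.500, 65.750).
Jacobian J = [[-10·x·y + 4·x + 3, -5·x^2 + 2], [-8·x·y - 2·y^2 + 2, -4·x^2 - 4·x·y + 2·y]].
At the point, J = [[-54.000, -43.000], [-38.500, -57.000]] (det J = 1422.500).
Solving J·Δ = −F gives Δ = (0.797, 0.615).
Then the next iterate is (x, y)₁ = (-2.203, -0.885).

(-2.203, -0.885)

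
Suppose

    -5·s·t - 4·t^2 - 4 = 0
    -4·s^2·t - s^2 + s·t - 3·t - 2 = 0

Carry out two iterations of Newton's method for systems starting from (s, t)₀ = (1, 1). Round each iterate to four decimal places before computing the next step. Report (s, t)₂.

(1.7735, -1.1925)

At (1, 1): F = (-13.0000, -9.0000).
Jacobian J = [[-5·t, -5·s - 8·t], [-8·s·t - 2·s + t, -4·s^2 + s - 3]].
At the point, J = [[-5.0000, -13.0000], [-9.0000, -6.0000]] (det J = -87.0000).
Solving J·Δ = −F gives Δ = (-0.4483, -0.8276).
Then the next iterate is (s, t)₁ = (0.5517, 0.1724).
Round to (0.5517, 0.1724) and repeat: F = (-4.594452, -2.936355), J = [[-0.8620, -4.1377], [-1.691905, -3.665792]].
Δ = (1.2218, -1.3649), so (s, t)₂ = (1.7735, -1.1925).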